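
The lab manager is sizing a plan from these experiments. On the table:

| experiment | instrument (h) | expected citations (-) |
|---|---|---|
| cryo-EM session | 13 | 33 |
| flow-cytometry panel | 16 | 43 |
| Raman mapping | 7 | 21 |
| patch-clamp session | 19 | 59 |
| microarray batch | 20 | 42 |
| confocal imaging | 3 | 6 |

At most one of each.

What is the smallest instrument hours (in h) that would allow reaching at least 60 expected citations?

Minimise h subject to total expected citations ≥ 60.
patch-clamp session + confocal imaging: 65 expected citations at 22 h.
No combination under 22 h hits 60.

22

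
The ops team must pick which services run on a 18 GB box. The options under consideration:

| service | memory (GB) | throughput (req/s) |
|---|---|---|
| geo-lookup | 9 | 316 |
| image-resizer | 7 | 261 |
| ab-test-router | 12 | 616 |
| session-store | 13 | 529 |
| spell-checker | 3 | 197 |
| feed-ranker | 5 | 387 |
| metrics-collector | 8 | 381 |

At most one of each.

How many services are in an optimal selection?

Best achievable throughput is 1003.
For example ab-test-router + feed-ranker achieves it, using 17 GB.
Every optimal selection uses 2 services.

2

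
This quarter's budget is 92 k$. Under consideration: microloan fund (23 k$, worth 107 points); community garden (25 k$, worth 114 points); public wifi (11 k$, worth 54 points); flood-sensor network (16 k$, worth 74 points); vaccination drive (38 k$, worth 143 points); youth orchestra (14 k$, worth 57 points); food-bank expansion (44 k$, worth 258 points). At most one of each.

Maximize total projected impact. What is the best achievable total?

Density check — food-bank expansion 5.86, public wifi 4.91, microloan fund 4.65 are the best per k$.
Taking the top-ratio projects first gives microloan fund + public wifi + youth orchestra + food-bank expansion for 476 (92 k$).
Replace public wifi and youth orchestra with community garden: the trade gains 3 net, giving 479 at 92 k$.
Next best is microloan fund + public wifi + youth orchestra + food-bank expansion at 476 (92 k$) — short by 3.

479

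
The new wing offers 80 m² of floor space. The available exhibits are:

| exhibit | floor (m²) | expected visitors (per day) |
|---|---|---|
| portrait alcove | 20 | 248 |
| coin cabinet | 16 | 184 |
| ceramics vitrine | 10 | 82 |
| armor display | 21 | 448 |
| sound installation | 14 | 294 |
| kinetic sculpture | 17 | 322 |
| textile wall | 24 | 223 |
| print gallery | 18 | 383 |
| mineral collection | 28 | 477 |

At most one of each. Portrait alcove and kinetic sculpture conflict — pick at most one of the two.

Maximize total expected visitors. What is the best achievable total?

A density-first pass picks ceramics vitrine + armor display + sound installation + kinetic sculpture + print gallery — 1529 at 80 m².
Dropping ceramics vitrine and print gallery frees 28 m²; slotting in mineral collection (28 m²) lifts the total to 1541 at 80 m².
Nothing else feasible within 80 m² beats 1541.

1541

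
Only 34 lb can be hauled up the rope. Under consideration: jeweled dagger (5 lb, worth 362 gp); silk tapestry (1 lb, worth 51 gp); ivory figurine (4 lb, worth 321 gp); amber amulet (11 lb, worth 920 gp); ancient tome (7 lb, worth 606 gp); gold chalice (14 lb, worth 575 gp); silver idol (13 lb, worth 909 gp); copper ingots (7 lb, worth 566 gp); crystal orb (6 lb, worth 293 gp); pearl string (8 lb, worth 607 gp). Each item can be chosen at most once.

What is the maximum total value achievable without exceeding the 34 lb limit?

2775

Jeweled dagger + ivory figurine + amber amulet + ancient tome + copper ingots uses 34 of the 34 lb and totals 2775.
That's the maximum — no swap from here does better than 2775.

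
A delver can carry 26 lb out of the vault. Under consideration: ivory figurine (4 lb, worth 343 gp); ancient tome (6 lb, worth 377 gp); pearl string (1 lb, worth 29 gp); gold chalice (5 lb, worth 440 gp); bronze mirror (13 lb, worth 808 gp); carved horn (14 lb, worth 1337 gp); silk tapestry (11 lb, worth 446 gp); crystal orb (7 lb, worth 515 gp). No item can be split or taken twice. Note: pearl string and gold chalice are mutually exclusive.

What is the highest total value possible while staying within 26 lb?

Gold chalice + carved horn + crystal orb uses 26 of the 26 lb and totals 2292.
That's the maximum — no feasible swap from here does better than 2292.

2292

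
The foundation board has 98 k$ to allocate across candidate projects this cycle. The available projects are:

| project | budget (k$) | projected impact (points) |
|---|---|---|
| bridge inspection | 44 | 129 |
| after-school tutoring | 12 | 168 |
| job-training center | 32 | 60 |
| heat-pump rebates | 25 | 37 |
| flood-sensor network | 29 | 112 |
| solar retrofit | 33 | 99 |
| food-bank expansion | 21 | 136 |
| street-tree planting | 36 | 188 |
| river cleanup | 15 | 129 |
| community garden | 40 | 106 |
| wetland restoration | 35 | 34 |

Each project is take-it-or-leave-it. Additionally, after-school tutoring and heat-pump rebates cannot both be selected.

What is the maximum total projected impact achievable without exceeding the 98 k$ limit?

621

The ratio ordering already packs tightly: after-school tutoring + food-bank expansion + street-tree planting + river cleanup, 84 k$, 621.
Runner-up after-school tutoring + flood-sensor network + food-bank expansion + street-tree planting tops out at 604.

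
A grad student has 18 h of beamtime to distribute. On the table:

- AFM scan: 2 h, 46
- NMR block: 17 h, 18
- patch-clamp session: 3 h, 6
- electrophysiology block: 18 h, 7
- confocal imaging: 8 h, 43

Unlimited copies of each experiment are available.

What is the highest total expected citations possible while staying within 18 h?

Ranking by ratio (expected citations/h): AFM scan 23.00, confocal imaging 5.38, patch-clamp session 2.00.
9×AFM scan uses 18 of the 18 h and totals 414.

414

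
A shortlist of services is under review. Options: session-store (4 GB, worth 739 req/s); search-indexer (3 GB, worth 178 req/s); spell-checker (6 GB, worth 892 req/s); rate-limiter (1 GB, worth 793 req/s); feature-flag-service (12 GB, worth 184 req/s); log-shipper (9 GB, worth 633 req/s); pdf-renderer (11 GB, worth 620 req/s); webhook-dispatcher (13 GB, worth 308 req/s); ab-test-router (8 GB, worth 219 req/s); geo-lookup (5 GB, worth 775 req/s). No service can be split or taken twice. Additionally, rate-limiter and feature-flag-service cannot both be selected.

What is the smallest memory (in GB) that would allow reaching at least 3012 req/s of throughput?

Minimise GB subject to total throughput ≥ 3012.
session-store + spell-checker + rate-limiter + geo-lookup reaches 3199 using 16 GB.
Any bundle with less than 16 GB falls short of 3012.

16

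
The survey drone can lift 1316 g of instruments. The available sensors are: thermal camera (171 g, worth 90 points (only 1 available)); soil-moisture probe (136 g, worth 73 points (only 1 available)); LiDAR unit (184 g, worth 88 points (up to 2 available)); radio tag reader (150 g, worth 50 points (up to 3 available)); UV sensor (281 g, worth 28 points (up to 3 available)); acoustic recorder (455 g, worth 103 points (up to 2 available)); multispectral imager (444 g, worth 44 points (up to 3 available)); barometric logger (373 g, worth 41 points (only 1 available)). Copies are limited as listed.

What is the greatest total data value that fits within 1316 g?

By data value per g: soil-moisture probe 0.54, thermal camera 0.53, LiDAR unit 0.48 lead.
The ratio heuristic lands on thermal camera + soil-moisture probe + 2×LiDAR unit + 3×radio tag reader (489) but leaves 191 g idle.
Replace 2×radio tag reader with acoustic recorder: the trade gains 3 net, giving 492 at 1280 g.
That's the maximum — no swap from here does better than 492.

492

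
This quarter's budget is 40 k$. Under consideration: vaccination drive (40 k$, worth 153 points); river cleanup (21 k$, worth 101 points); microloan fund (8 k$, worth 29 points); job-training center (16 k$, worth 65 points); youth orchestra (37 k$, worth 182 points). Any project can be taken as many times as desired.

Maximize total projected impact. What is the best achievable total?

182

The ratio ordering already packs tightly: youth orchestra, 37 k$, 182.
Every other selection either busts 40 k$ or fails to beat 182.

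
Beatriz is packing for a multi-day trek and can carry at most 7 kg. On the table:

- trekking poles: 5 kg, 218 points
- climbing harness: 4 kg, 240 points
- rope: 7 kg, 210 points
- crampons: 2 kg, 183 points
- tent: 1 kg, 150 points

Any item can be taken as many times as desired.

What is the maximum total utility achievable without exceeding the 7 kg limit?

1050

Taking 7×tent: 7 kg used, 1050 in utility.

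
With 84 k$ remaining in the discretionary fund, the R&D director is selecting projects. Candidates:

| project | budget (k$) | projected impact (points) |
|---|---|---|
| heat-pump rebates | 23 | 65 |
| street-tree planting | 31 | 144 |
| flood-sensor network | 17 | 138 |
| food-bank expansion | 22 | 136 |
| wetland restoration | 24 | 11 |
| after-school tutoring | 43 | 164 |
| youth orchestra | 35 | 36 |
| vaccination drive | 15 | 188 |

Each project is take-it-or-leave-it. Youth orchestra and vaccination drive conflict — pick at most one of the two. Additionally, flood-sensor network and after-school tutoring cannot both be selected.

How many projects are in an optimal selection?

4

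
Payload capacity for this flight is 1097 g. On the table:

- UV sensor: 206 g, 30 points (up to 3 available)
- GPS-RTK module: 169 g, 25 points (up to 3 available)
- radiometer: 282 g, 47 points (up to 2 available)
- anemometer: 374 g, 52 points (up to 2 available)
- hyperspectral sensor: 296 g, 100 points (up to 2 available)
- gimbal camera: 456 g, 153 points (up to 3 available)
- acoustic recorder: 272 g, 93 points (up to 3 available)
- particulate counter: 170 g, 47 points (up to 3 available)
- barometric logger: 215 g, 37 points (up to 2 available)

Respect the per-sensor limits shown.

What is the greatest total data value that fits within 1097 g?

353

By data value per g: acoustic recorder 0.34, hyperspectral sensor 0.34, gimbal camera 0.34 lead.
Greedy by ratio would take 3×acoustic recorder + particulate counter: 986 g used, total 326.
Replace 3×acoustic recorder with 2×gimbal camera: the trade gains 27 net, giving 353 at 1082 g.
That's the maximum — no swap from here does better than 353.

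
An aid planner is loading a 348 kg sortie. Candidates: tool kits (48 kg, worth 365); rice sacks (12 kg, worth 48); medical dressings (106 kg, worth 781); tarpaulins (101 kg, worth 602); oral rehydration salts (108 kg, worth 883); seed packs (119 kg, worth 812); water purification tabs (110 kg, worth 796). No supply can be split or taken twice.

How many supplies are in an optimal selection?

Optimal total is 2524.
For example rice sacks + medical dressings + oral rehydration salts + seed packs achieves it, using 345 kg.
Every optimal selection uses 4 supplies.

4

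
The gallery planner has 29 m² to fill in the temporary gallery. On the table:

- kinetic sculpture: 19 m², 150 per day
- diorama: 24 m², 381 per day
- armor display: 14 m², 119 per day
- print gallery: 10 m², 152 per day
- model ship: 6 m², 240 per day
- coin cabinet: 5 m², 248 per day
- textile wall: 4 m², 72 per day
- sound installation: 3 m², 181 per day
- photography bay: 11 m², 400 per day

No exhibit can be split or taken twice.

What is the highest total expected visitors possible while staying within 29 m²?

1141

Density check — sound installation 60.33, coin cabinet 49.60, model ship 40.00 are the best per m².
Model ship + coin cabinet + textile wall + sound installation + photography bay uses 29 of the 29 m² and totals 1141.
Next best is model ship + coin cabinet + sound installation + photography bay at 1069 (25 m²) — short by 72.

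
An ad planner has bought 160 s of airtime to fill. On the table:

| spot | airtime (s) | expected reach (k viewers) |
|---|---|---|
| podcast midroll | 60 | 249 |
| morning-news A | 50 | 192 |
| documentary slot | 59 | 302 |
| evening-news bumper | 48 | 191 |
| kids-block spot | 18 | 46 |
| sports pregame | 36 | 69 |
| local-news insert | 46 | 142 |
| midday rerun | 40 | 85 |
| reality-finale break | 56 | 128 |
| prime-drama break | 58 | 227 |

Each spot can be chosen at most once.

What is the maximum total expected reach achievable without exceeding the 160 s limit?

685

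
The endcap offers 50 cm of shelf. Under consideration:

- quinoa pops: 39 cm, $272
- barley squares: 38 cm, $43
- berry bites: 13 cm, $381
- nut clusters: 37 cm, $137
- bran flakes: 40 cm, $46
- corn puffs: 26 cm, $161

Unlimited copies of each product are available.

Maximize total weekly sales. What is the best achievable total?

1143

3×berry bites uses 39 of the 50 cm and totals 1143.
Every other selection either busts 50 cm or fails to beat 1143.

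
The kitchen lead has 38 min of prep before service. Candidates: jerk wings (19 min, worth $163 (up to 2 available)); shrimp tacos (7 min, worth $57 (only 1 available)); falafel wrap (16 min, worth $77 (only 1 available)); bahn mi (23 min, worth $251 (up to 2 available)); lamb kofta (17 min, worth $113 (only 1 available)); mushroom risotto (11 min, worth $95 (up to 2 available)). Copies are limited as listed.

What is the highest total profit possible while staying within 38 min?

Best packing: bahn mi + mushroom risotto — 34 min, 346 total.
That's the maximum — no swap from here does better than 346.

346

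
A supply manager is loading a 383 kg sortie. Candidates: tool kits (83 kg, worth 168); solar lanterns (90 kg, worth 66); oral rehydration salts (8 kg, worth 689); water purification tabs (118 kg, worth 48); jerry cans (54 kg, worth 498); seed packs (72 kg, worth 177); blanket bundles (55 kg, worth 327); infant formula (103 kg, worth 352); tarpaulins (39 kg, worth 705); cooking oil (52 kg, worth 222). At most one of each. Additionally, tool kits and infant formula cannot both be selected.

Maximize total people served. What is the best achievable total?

Density check — oral rehydration salts 86.12, tarpaulins 18.08, jerry cans 9.22 are the best per kg.
Oral rehydration salts + jerry cans + seed packs + blanket bundles + infant formula + tarpaulins + cooking oil uses 383 of the 383 kg and totals 2970.
The closest alternative, oral rehydration salts + jerry cans + blanket bundles + infant formula + tarpaulins + cooking oil, reaches only 2793.

2970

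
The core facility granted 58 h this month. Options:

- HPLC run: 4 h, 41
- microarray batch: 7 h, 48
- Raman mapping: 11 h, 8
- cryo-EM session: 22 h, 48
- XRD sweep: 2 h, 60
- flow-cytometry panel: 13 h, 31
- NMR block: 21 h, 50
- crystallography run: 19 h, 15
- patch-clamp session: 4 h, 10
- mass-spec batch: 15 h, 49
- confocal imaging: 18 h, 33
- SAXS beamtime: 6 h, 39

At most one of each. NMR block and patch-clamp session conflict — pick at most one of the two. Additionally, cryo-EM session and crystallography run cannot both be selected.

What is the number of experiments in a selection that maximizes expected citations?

6

Best achievable expected citations is 287.
For example HPLC run + microarray batch + XRD sweep + NMR block + mass-spec batch + SAXS beamtime achieves it, using 55 h.
All optima have 6 experiments.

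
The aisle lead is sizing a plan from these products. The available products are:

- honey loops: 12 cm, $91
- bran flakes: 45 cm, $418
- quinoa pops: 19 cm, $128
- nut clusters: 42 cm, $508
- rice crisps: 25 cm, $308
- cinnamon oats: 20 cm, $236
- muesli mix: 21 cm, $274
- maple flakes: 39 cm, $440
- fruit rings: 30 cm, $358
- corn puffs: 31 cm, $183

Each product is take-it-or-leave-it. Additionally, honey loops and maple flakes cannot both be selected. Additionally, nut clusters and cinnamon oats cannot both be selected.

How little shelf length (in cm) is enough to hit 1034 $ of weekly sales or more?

Need the lightest bundle worth ≥ 1034.
nut clusters + rice crisps + muesli mix reaches 1090 using 88 cm.
Any bundle with less than 88 cm falls short of 1034.

88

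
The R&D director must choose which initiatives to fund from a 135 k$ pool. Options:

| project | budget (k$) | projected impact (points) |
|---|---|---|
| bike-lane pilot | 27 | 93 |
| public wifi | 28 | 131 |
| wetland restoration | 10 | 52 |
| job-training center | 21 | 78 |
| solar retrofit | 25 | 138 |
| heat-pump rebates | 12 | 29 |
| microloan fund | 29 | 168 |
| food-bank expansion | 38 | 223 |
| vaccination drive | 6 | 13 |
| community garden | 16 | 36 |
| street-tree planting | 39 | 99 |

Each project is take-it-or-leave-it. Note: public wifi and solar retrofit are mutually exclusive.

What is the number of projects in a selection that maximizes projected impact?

Optimal total is 688.
For example wetland restoration + job-training center + solar retrofit + heat-pump rebates + microloan fund + food-bank expansion achieves it, using 135 k$.
Any selection reaching 688 contains exactly 6 projects.

6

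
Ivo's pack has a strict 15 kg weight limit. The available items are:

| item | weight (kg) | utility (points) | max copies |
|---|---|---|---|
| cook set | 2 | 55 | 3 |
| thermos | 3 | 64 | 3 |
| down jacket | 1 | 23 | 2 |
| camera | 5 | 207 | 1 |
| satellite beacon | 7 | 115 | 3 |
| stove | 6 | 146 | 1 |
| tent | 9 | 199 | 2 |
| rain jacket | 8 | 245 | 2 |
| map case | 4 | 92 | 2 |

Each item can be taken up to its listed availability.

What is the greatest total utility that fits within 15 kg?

507

By utility per kg: camera 41.40, rain jacket 30.62, cook set 27.50, stove 24.33 lead.
Best packing: cook set + camera + rain jacket — 15 kg, 507 total.
That's the maximum — no swap from here does better than 507.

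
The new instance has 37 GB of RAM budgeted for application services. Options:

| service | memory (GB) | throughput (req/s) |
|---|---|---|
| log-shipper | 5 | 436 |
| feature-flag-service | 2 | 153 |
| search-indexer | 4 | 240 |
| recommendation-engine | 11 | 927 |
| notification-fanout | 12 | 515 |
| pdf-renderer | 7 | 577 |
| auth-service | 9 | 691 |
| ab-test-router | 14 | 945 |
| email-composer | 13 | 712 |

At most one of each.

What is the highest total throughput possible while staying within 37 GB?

Greedy by ratio would take log-shipper + feature-flag-service + recommendation-engine + pdf-renderer + auth-service: 34 GB used, total 2784.
The 11 GB tied up in feature-flag-service and auth-service is better spent on ab-test-router — total rises to 2885 (37 GB).
Every other selection either busts 37 GB or fails to beat 2885.

2885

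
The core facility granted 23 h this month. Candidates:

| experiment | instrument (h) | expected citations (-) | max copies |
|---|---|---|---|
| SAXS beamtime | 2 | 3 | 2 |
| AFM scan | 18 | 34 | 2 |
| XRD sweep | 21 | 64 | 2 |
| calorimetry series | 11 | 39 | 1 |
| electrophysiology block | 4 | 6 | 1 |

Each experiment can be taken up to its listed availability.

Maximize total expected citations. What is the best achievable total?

By expected citations per h: calorimetry series 3.55, XRD sweep 3.05, AFM scan 1.89, SAXS beamtime 1.50 lead.
A density-first pass picks 2×SAXS beamtime + calorimetry series + electrophysiology block — 51 at 19 h.
Replace SAXS beamtime and calorimetry series and electrophysiology block with XRD sweep: the trade gains 16 net, giving 67 at 23 h.

67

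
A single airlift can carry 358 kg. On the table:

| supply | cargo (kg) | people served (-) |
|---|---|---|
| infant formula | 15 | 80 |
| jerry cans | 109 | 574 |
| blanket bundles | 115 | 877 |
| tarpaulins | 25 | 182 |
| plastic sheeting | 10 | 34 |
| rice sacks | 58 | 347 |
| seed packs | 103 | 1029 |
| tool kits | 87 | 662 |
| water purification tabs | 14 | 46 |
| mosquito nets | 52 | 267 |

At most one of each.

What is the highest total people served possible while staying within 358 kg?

2864

Best packing: infant formula + blanket bundles + tarpaulins + plastic sheeting + seed packs + tool kits — 355 kg, 2864 total.
The closest alternative, blanket bundles + seed packs + tool kits + mosquito nets, reaches only 2835.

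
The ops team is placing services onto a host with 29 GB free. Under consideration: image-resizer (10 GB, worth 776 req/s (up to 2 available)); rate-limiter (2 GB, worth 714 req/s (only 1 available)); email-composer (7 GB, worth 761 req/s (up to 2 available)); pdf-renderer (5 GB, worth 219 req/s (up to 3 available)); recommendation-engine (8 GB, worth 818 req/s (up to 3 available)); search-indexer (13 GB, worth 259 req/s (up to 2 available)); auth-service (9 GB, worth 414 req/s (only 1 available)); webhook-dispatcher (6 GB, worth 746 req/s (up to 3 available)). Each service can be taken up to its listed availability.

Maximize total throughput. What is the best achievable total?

3785

By throughput per GB: rate-limiter 357.00, webhook-dispatcher 124.33, email-composer 108.71 lead.
Taking the top-ratio services first gives rate-limiter + email-composer + 3×webhook-dispatcher for 3713 (27 GB).
Replace webhook-dispatcher with recommendation-engine: the trade gains 72 net, giving 3785 at 29 GB.
No other feasible combination exceeds 3785.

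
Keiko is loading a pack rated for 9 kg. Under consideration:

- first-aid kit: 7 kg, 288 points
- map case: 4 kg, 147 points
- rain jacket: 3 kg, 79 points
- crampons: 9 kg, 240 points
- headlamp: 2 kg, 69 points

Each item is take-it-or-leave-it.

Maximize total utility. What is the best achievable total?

The ratio ordering already packs tightly: first-aid kit + headlamp, 9 kg, 357.
The closest alternative, map case + rain jacket + headlamp, reaches only 295.

357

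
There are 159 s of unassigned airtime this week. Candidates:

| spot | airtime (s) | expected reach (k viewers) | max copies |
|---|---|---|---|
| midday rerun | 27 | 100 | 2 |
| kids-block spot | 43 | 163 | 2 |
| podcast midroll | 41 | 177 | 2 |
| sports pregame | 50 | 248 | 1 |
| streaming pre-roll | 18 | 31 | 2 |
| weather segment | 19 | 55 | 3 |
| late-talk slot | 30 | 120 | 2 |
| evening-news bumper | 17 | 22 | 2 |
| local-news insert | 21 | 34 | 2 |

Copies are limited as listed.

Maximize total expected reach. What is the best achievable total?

702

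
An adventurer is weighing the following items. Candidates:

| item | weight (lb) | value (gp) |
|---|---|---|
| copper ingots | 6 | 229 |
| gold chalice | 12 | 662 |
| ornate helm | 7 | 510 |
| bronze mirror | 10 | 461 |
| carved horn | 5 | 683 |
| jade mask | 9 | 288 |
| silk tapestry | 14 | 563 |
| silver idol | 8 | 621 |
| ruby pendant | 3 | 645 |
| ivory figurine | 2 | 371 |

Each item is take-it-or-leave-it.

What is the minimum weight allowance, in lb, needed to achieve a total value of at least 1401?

Look for the lowest-weight combination reaching 1401.
carved horn + ruby pendant + ivory figurine reaches 1699 using 10 lb.
Any bundle with less than 10 lb falls short of 1401.

10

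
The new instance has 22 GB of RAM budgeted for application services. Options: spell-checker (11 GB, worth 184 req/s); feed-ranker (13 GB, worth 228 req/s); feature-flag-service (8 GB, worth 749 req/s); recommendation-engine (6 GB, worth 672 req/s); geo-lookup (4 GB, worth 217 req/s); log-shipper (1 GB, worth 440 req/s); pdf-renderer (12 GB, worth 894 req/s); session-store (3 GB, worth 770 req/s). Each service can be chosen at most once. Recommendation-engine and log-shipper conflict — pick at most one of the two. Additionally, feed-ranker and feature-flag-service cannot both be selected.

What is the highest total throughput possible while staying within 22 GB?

2408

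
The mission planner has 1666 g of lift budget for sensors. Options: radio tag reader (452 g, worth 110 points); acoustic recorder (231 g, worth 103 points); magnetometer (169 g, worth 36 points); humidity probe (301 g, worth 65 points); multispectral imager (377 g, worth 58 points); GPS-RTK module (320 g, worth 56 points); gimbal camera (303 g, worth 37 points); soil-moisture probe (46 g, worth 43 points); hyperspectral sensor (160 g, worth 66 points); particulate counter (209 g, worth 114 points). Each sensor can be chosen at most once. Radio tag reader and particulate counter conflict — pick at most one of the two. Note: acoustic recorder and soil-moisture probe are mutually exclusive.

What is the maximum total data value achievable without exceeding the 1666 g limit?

Acoustic recorder + humidity probe + multispectral imager + GPS-RTK module + hyperspectral sensor + particulate counter uses 1598 of the 1666 g and totals 462.

462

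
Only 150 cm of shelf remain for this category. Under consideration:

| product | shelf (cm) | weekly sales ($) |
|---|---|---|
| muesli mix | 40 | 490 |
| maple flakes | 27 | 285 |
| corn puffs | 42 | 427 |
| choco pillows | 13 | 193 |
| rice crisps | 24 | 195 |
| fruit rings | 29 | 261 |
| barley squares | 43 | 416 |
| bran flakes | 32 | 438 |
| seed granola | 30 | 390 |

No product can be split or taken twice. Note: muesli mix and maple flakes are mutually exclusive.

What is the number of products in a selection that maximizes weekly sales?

The maximum weekly sales within 150 cm is 1772.
muesli mix + choco pillows + fruit rings + bran flakes + seed granola hits 1772 at 144 cm.
All optima have 5 products.

5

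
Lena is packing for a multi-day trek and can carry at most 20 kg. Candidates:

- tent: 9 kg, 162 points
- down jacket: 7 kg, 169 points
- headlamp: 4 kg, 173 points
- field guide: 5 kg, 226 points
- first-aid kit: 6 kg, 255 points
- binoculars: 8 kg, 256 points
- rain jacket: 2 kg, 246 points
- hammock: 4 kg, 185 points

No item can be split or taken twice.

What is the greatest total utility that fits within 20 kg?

Ranking by ratio (utility/kg): rain jacket 123.00, hammock 46.25, field guide 45.20.
Taking the top-ratio items first gives headlamp + field guide + rain jacket + hammock for 830 (15 kg).
Dropping headlamp and field guide frees 9 kg; slotting in first-aid kit + binoculars (14 kg) lifts the total to 942 at 20 kg.

942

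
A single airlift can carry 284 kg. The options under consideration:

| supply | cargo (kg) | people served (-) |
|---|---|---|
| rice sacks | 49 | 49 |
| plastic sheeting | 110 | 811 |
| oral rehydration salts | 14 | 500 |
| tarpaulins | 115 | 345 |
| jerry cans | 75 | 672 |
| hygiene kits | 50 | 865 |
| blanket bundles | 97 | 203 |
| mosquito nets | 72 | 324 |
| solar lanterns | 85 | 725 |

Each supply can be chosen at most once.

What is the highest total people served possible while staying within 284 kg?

2901

The ratio heuristic lands on rice sacks + oral rehydration salts + jerry cans + hygiene kits + solar lanterns (2811) but leaves 11 kg idle.
Replace rice sacks and jerry cans with plastic sheeting: the trade gains 90 net, giving 2901 at 259 kg.
Runner-up plastic sheeting + oral rehydration salts + jerry cans + hygiene kits tops out at 2848.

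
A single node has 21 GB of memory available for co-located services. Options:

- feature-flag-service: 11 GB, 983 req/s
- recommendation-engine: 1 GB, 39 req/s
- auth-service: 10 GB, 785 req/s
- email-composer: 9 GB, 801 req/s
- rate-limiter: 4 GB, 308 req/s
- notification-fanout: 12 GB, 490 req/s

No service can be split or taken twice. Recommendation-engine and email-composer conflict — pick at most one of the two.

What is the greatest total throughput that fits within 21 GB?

1784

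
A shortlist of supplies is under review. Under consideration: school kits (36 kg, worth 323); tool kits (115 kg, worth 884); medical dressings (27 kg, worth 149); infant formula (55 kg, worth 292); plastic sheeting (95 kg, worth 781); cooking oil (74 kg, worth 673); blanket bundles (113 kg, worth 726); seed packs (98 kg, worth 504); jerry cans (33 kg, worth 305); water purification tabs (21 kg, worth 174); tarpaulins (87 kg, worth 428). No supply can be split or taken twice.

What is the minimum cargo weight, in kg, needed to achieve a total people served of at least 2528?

Look for the lowest-cargo combination reaching 2528.
school kits + infant formula + plastic sheeting + cooking oil + jerry cans + water purification tabs: 2548 people served at 314 kg.
Below 314 kg the best achievable stays under 2528.

314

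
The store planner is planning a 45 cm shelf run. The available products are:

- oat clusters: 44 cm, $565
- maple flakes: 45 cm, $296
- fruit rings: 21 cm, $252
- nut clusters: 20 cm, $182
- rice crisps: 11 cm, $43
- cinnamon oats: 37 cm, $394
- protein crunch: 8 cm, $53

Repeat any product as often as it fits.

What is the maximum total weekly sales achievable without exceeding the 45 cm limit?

565

Density check — oat clusters 12.84, fruit rings 12.00, cinnamon oats 10.65, nut clusters 9.10 are the best per cm.
Best packing: oat clusters — 44 cm, 565 total.
Nothing else within 45 cm beats 565.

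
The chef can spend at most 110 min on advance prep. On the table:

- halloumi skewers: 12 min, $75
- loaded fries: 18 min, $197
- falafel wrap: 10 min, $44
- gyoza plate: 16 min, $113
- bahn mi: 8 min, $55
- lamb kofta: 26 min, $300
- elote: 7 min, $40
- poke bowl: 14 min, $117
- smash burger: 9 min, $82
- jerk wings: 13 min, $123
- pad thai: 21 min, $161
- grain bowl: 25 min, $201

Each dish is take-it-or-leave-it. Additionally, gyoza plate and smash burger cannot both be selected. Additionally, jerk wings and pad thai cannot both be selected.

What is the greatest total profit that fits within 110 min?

1020

Best packing: loaded fries + lamb kofta + poke bowl + smash burger + jerk wings + grain bowl — 105 min, 1020 total.
Next best is halloumi skewers + loaded fries + lamb kofta + elote + smash burger + jerk wings + grain bowl at 1018 (110 min) — short by 2.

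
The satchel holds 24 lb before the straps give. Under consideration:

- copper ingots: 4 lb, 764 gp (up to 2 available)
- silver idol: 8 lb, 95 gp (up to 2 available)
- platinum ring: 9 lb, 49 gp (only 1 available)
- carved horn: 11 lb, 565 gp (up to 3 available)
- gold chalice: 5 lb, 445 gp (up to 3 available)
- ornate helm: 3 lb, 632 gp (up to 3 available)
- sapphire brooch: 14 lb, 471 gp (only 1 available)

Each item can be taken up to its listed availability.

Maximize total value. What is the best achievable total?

Taking 2×copper ingots + gold chalice + 3×ornate helm: 22 lb used, 3869 in value.
No other feasible combination exceeds 3869.

3869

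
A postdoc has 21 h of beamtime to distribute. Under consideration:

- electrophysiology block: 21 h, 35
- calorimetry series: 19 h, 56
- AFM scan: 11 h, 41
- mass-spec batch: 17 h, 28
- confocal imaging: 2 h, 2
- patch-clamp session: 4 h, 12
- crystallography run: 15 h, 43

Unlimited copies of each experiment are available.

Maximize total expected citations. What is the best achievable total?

AFM scan + confocal imaging + 2×patch-clamp session uses 21 of the 21 h and totals 67.
That's the maximum — no swap from here does better than 67.

67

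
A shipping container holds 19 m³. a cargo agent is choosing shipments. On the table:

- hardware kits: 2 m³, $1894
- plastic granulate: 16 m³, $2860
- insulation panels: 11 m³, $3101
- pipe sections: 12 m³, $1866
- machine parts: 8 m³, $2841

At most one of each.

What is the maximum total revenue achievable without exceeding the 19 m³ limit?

5942

By revenue per m³: hardware kits 947.00, machine parts 355.12, insulation panels 281.91 lead.
The ratio heuristic lands on hardware kits + machine parts (4735) but leaves 9 m³ idle.
Replace hardware kits with insulation panels: the trade gains 1207 net, giving 5942 at 19 m³.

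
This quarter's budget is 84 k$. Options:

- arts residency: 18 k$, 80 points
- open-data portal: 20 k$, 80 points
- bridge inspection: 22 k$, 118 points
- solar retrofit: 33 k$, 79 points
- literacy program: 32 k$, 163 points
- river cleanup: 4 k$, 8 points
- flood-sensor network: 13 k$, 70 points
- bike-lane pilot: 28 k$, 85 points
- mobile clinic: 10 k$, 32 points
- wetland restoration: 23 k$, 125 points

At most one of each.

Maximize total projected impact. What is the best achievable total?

414

Taking the top-ratio projects first gives arts residency + bridge inspection + river cleanup + flood-sensor network + wetland restoration for 401 (80 k$).
Dropping arts residency and flood-sensor network frees 31 k$; slotting in literacy program (32 k$) lifts the total to 414 at 81 k$.
The closest alternative, bridge inspection + literacy program + wetland restoration, reaches only 406.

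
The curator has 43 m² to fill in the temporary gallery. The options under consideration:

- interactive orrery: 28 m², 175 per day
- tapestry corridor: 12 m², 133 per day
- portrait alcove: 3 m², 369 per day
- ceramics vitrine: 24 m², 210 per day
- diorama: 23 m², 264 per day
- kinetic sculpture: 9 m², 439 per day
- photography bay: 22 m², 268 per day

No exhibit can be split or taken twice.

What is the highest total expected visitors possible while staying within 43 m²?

The ratio ordering already packs tightly: portrait alcove + kinetic sculpture + photography bay, 34 m², 1076.
Nothing else within 43 m² beats 1076.

1076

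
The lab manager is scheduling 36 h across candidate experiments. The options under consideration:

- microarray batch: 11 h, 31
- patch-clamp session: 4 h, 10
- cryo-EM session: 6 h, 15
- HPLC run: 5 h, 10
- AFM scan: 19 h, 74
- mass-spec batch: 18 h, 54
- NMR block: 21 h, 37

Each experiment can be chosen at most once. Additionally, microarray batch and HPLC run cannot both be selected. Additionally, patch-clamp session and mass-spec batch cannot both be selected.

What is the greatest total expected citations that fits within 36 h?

120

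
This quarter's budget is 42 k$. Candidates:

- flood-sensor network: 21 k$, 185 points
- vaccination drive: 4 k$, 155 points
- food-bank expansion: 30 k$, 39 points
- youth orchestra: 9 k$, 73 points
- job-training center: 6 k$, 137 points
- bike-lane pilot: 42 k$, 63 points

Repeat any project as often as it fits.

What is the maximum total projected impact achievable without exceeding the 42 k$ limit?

Taking 10×vaccination drive: 40 k$ used, 1550 in projected impact.
The spare 2 k$ is too small for any remaining project, and no exchange beats 1550.

1550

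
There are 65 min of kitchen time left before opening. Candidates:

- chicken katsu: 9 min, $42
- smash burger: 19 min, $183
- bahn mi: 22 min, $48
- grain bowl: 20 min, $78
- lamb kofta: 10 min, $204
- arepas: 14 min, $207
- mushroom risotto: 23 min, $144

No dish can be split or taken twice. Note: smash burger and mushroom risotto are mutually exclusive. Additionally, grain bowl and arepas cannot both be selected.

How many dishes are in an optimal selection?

The maximum profit within 65 min is 642.
smash burger + bahn mi + lamb kofta + arepas hits 642 at 65 min.
Any selection reaching 642 contains exactly 4 dishes.

4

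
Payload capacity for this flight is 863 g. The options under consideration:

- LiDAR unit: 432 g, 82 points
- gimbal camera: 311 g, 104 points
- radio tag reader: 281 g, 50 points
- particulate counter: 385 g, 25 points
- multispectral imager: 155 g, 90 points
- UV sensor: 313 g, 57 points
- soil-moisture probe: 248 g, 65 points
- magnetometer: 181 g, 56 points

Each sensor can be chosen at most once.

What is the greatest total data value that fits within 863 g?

259

By data value per g: multispectral imager 0.58, gimbal camera 0.33, magnetometer 0.31, soil-moisture probe 0.26 lead.
Greedy by ratio would take gimbal camera + multispectral imager + magnetometer: 647 g used, total 250.
Replace magnetometer with soil-moisture probe: the trade gains 9 net, giving 259 at 714 g.
Every other selection either busts 863 g or fails to beat 259.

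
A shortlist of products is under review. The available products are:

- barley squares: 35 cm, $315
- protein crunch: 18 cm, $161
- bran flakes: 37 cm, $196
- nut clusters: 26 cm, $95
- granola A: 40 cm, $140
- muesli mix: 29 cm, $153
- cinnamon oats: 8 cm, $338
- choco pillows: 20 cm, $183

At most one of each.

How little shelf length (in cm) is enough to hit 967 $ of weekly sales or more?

Look for the lowest-shelf combination reaching 967.
barley squares + protein crunch + cinnamon oats + choco pillows reaches 997 using 81 cm.
Any bundle with less than 81 cm falls short of 967.

81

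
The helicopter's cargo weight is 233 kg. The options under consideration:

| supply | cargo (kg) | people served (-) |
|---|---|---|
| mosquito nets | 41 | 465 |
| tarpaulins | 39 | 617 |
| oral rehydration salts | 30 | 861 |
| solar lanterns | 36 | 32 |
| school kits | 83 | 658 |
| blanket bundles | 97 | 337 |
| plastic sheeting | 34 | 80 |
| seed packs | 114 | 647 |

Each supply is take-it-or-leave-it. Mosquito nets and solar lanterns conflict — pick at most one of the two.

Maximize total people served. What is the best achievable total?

2681

Best packing: mosquito nets + tarpaulins + oral rehydration salts + school kits + plastic sheeting — 227 kg, 2681 total.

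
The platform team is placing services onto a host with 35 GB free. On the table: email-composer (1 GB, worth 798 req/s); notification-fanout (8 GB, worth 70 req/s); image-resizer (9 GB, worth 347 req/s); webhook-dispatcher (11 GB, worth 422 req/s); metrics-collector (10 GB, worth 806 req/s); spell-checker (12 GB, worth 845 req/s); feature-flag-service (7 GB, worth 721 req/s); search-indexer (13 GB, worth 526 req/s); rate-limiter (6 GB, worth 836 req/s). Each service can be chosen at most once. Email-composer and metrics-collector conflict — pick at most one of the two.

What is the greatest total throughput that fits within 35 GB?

Best packing: email-composer + image-resizer + spell-checker + feature-flag-service + rate-limiter — 35 GB, 3547 total.
An exhaustive check of the 512 subsets confirms 3547.

3547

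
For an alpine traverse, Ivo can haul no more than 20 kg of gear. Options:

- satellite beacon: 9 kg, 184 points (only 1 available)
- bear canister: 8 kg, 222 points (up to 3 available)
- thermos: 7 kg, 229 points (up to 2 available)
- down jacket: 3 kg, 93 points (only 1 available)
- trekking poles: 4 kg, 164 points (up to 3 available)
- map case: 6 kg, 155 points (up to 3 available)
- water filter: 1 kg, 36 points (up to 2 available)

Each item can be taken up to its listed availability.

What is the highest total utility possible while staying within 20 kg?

A density-first pass picks down jacket + 3×trekking poles + 2×water filter — 657 at 17 kg.
The 4 kg tied up in down jacket and water filter is better spent on thermos — total rises to 757 (20 kg).
That's the maximum — no swap from here does better than 757.

757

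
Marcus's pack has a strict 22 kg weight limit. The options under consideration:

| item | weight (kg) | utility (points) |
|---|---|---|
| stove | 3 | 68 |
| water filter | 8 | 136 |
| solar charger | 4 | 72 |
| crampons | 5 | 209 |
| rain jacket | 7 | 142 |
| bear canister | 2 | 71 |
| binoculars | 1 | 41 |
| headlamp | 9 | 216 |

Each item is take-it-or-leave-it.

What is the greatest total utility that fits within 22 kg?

609

By utility per kg: crampons 41.80, binoculars 41.00, bear canister 35.50 lead.
Filling by ratio: stove + crampons + bear canister + binoculars + headlamp for 605, with 2 kg left unused.
The 3 kg tied up in stove is better spent on solar charger — total rises to 609 (21 kg).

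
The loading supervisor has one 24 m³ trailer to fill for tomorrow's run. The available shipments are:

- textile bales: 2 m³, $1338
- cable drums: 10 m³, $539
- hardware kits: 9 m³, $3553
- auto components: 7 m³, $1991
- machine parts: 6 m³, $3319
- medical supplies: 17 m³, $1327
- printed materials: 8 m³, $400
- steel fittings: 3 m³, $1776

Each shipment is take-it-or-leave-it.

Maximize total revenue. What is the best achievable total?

10201

By revenue per m³: textile bales 669.00, steel fittings 592.00, machine parts 553.17, hardware kits 394.78 lead.
Greedy by ratio would take textile bales + hardware kits + machine parts + steel fittings: 20 m³ used, total 9986.
Replace steel fittings with auto components: the trade gains 215 net, giving 10201 at 24 m³.
No other feasible combination exceeds 10201.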